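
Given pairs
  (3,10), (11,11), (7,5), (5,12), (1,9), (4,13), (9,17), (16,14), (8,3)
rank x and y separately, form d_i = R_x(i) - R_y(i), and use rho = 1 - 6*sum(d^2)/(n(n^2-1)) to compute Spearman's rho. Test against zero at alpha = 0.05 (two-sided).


Step 1: Rank x and y separately (midranks; no ties here).
rank(x): 3->2, 11->8, 7->5, 5->4, 1->1, 4->3, 9->7, 16->9, 8->6
rank(y): 10->4, 11->5, 5->2, 12->6, 9->3, 13->7, 17->9, 14->8, 3->1
Step 2: d_i = R_x(i) - R_y(i); compute d_i^2.
  (2-4)^2=4, (8-5)^2=9, (5-2)^2=9, (4-6)^2=4, (1-3)^2=4, (3-7)^2=16, (7-9)^2=4, (9-8)^2=1, (6-1)^2=25
sum(d^2) = 76.
Step 3: rho = 1 - 6*76 / (9*(9^2 - 1)) = 1 - 456/720 = 0.366667.
Step 4: Under H0, t = rho * sqrt((n-2)/(1-rho^2)) = 1.0427 ~ t(7).
Step 5: Two-sided p-value from the t-distribution with 7 df = 0.331740.
Step 6: alpha = 0.05. fail to reject H0.

rho = 0.3667, p = 0.331740, fail to reject H0 at alpha = 0.05.


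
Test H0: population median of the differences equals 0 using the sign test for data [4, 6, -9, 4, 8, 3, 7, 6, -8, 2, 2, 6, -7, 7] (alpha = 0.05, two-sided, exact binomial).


Step 1: Discard zero differences. Original n = 14; n_eff = number of nonzero differences = 14.
Nonzero differences (with sign): +4, +6, -9, +4, +8, +3, +7, +6, -8, +2, +2, +6, -7, +7
Step 2: Count signs: positive = 11, negative = 3.
Step 3: Under H0: P(positive) = 0.5, so the number of positives S ~ Bin(14, 0.5).
Step 4: Two-sided exact p-value = sum of Bin(14,0.5) probabilities at or below the observed probability = 0.057373.
Step 5: alpha = 0.05. fail to reject H0.

n_eff = 14, pos = 11, neg = 3, p = 0.057373, fail to reject H0.


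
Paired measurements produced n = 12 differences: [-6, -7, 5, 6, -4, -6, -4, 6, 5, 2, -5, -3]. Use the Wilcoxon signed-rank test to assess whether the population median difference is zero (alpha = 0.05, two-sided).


Step 1: Drop any zero differences (none here) and take |d_i|.
|d| = [6, 7, 5, 6, 4, 6, 4, 6, 5, 2, 5, 3]
Step 2: Midrank |d_i| (ties get averaged ranks).
ranks: |6|->9.5, |7|->12, |5|->6, |6|->9.5, |4|->3.5, |6|->9.5, |4|->3.5, |6|->9.5, |5|->6, |2|->1, |5|->6, |3|->2
Step 3: Attach original signs; sum ranks with positive sign and with negative sign.
W+ = 6 + 9.5 + 9.5 + 6 + 1 = 32
W- = 9.5 + 12 + 3.5 + 9.5 + 3.5 + 6 + 2 = 46
(Check: W+ + W- = 78 should equal n(n+1)/2 = 78.)
Step 4: Test statistic W = min(W+, W-) = 32.
Step 5: Ties in |d|, so use the tie-corrected normal approximation.
        E[W] = n(n+1)/4 = 12*13/4 = 39.
        Tie groups: |d|=4 (t=2), |d|=5 (t=3), |d|=6 (t=4); sum(t^3 - t) = 90.
        Var[W] = n(n+1)(2n+1)/24 - sum(t^3-t)/48 = 3900/24 - 90/48 = 160.625.
        z = (W - E[W]) / sqrt(Var[W]) = (32 - 39) / 12.6738 = -0.5523.
        Two-sided p = 2*Phi(z) = 0.580729.
Step 6: alpha = 0.05. fail to reject H0.

W+ = 32, W- = 46, W = min = 32, p = 0.580729, fail to reject H0.


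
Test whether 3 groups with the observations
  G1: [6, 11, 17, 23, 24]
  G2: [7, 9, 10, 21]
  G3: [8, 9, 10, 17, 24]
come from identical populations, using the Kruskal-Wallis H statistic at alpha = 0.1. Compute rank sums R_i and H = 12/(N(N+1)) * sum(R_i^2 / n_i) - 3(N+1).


Step 1: Combine all N = 14 observations and assign midranks.
sorted (value, group, rank): (6,G1,1), (7,G2,2), (8,G3,3), (9,G2,4.5), (9,G3,4.5), (10,G2,6.5), (10,G3,6.5), (11,G1,8), (17,G1,9.5), (17,G3,9.5), (21,G2,11), (23,G1,12), (24,G1,13.5), (24,G3,13.5)
Step 2: Sum ranks within each group.
R_1 = 44 (n_1 = 5)
R_2 = 24 (n_2 = 4)
R_3 = 37 (n_3 = 5)
Step 3: H = 12/(N(N+1)) * sum(R_i^2/n_i) - 3(N+1)
     = 12/(14*15) * (44^2/5 + 24^2/4 + 37^2/5) - 3*15
     = 0.057143 * 805 - 45
     = 1.000000.
Step 4: Ties present; correction factor C = 1 - 24/(14^3 - 14) = 0.991209. Corrected H = 1.000000 / 0.991209 = 1.008869.
Step 5: Under H0, H ~ chi^2(2); p-value = 0.603847.
Step 6: alpha = 0.1. fail to reject H0.

H = 1.0089, df = 2, p = 0.603847, fail to reject H0.


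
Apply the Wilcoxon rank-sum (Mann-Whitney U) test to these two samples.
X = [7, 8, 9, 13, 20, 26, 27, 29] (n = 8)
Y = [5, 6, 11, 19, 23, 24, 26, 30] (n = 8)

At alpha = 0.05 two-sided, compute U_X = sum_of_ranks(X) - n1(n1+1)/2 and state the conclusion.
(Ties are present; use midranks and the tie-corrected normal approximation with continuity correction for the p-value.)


Step 1: Combine and sort all 16 observations; assign midranks.
sorted (value, group): (5,Y), (6,Y), (7,X), (8,X), (9,X), (11,Y), (13,X), (19,Y), (20,X), (23,Y), (24,Y), (26,X), (26,Y), (27,X), (29,X), (30,Y)
ranks: 5->1, 6->2, 7->3, 8->4, 9->5, 11->6, 13->7, 19->8, 20->9, 23->10, 24->11, 26->12.5, 26->12.5, 27->14, 29->15, 30->16
Step 2: Rank sum for X: R1 = 3 + 4 + 5 + 7 + 9 + 12.5 + 14 + 15 = 69.5.
Step 3: U_X = R1 - n1(n1+1)/2 = 69.5 - 8*9/2 = 69.5 - 36 = 33.5.
       U_Y = n1*n2 - U_X = 64 - 33.5 = 30.5.
Step 4: Ties are present, so use the tie-corrected normal approximation (with continuity correction) for the p-value.
Step 5: p-value = 0.916298; compare to alpha = 0.05. fail to reject H0.

U_X = 33.5, p = 0.916298, fail to reject H0 at alpha = 0.05.


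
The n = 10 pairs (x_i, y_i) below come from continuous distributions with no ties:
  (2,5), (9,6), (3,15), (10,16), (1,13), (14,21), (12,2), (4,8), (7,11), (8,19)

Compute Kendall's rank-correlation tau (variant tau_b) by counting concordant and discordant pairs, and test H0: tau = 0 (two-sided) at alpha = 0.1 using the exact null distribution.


Step 1: Enumerate the 45 unordered pairs (i,j) with i<j and classify each by sign(x_j-x_i) * sign(y_j-y_i).
  (1,2):dx=+7,dy=+1->C; (1,3):dx=+1,dy=+10->C; (1,4):dx=+8,dy=+11->C; (1,5):dx=-1,dy=+8->D
  (1,6):dx=+12,dy=+16->C; (1,7):dx=+10,dy=-3->D; (1,8):dx=+2,dy=+3->C; (1,9):dx=+5,dy=+6->C
  (1,10):dx=+6,dy=+14->C; (2,3):dx=-6,dy=+9->D; (2,4):dx=+1,dy=+10->C; (2,5):dx=-8,dy=+7->D
  (2,6):dx=+5,dy=+15->C; (2,7):dx=+3,dy=-4->D; (2,8):dx=-5,dy=+2->D; (2,9):dx=-2,dy=+5->D
  (2,10):dx=-1,dy=+13->D; (3,4):dx=+7,dy=+1->C; (3,5):dx=-2,dy=-2->C; (3,6):dx=+11,dy=+6->C
  (3,7):dx=+9,dy=-13->D; (3,8):dx=+1,dy=-7->D; (3,9):dx=+4,dy=-4->D; (3,10):dx=+5,dy=+4->C
  (4,5):dx=-9,dy=-3->C; (4,6):dx=+4,dy=+5->C; (4,7):dx=+2,dy=-14->D; (4,8):dx=-6,dy=-8->C
  (4,9):dx=-3,dy=-5->C; (4,10):dx=-2,dy=+3->D; (5,6):dx=+13,dy=+8->C; (5,7):dx=+11,dy=-11->D
  (5,8):dx=+3,dy=-5->D; (5,9):dx=+6,dy=-2->D; (5,10):dx=+7,dy=+6->C; (6,7):dx=-2,dy=-19->C
  (6,8):dx=-10,dy=-13->C; (6,9):dx=-7,dy=-10->C; (6,10):dx=-6,dy=-2->C; (7,8):dx=-8,dy=+6->D
  (7,9):dx=-5,dy=+9->D; (7,10):dx=-4,dy=+17->D; (8,9):dx=+3,dy=+3->C; (8,10):dx=+4,dy=+11->C
  (9,10):dx=+1,dy=+8->C
Step 2: C = 26, D = 19, total pairs = 45.
Step 3: tau = (C - D)/(n(n-1)/2) = (26 - 19)/45 = 0.155556.
Step 4: Exact two-sided p-value (enumerate n! = 3628800 permutations of y under H0): p = 0.600654.
Step 5: alpha = 0.1. fail to reject H0.

tau_b = 0.1556 (C=26, D=19), p = 0.600654, fail to reject H0.


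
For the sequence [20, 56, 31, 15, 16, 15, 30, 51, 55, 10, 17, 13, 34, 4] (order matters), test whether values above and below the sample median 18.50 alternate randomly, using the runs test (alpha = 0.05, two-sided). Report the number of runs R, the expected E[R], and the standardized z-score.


Step 1: Compute median = 18.50; label A = above, B = below.
Labels in order: AAABBBAAABBBAB  (n_A = 7, n_B = 7)
Step 2: Count runs R = 6.
Step 3: Under H0 (random ordering), E[R] = 2*n_A*n_B/(n_A+n_B) + 1 = 2*7*7/14 + 1 = 8.0000.
        Var[R] = 2*n_A*n_B*(2*n_A*n_B - n_A - n_B) / ((n_A+n_B)^2 * (n_A+n_B-1)) = 8232/2548 = 3.2308.
        SD[R] = 1.7974.
Step 4: Continuity-corrected z = (R + 0.5 - E[R]) / SD[R] = (6 + 0.5 - 8.0000) / 1.7974 = -0.8345.
Step 5: Two-sided p-value via normal approximation = 2*(1 - Phi(|z|)) = 0.403986.
Step 6: alpha = 0.05. fail to reject H0.

R = 6, z = -0.8345, p = 0.403986, fail to reject H0.


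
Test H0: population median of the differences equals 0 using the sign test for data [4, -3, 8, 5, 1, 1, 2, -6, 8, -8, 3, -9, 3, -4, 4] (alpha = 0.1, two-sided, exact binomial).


Step 1: Discard zero differences. Original n = 15; n_eff = number of nonzero differences = 15.
Nonzero differences (with sign): +4, -3, +8, +5, +1, +1, +2, -6, +8, -8, +3, -9, +3, -4, +4
Step 2: Count signs: positive = 10, negative = 5.
Step 3: Under H0: P(positive) = 0.5, so the number of positives S ~ Bin(15, 0.5).
Step 4: Two-sided exact p-value = sum of Bin(15,0.5) probabilities at or below the observed probability = 0.301758.
Step 5: alpha = 0.1. fail to reject H0.

n_eff = 15, pos = 10, neg = 5, p = 0.301758, fail to reject H0.


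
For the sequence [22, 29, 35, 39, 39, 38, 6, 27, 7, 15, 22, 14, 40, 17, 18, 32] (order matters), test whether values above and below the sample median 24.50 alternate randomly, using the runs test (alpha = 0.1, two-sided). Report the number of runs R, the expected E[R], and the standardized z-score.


Step 1: Compute median = 24.50; label A = above, B = below.
Labels in order: BAAAAABABBBBABBA  (n_A = 8, n_B = 8)
Step 2: Count runs R = 8.
Step 3: Under H0 (random ordering), E[R] = 2*n_A*n_B/(n_A+n_B) + 1 = 2*8*8/16 + 1 = 9.0000.
        Var[R] = 2*n_A*n_B*(2*n_A*n_B - n_A - n_B) / ((n_A+n_B)^2 * (n_A+n_B-1)) = 14336/3840 = 3.7333.
        SD[R] = 1.9322.
Step 4: Continuity-corrected z = (R + 0.5 - E[R]) / SD[R] = (8 + 0.5 - 9.0000) / 1.9322 = -0.2588.
Step 5: Two-sided p-value via normal approximation = 2*(1 - Phi(|z|)) = 0.795809.
Step 6: alpha = 0.1. fail to reject H0.

R = 8, z = -0.2588, p = 0.795809, fail to reject H0.


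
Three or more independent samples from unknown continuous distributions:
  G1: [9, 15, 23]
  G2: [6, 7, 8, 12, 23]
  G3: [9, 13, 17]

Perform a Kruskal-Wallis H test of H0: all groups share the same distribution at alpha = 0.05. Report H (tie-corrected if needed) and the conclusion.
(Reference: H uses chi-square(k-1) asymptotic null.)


Step 1: Combine all N = 11 observations and assign midranks.
sorted (value, group, rank): (6,G2,1), (7,G2,2), (8,G2,3), (9,G1,4.5), (9,G3,4.5), (12,G2,6), (13,G3,7), (15,G1,8), (17,G3,9), (23,G1,10.5), (23,G2,10.5)
Step 2: Sum ranks within each group.
R_1 = 23 (n_1 = 3)
R_2 = 22.5 (n_2 = 5)
R_3 = 20.5 (n_3 = 3)
Step 3: H = 12/(N(N+1)) * sum(R_i^2/n_i) - 3(N+1)
     = 12/(11*12) * (23^2/3 + 22.5^2/5 + 20.5^2/3) - 3*12
     = 0.090909 * 417.667 - 36
     = 1.969697.
Step 4: Ties present; correction factor C = 1 - 12/(11^3 - 11) = 0.990909. Corrected H = 1.969697 / 0.990909 = 1.987768.
Step 5: Under H0, H ~ chi^2(2); p-value = 0.370136.
Step 6: alpha = 0.05. fail to reject H0.

H = 1.9878, df = 2, p = 0.370136, fail to reject H0.


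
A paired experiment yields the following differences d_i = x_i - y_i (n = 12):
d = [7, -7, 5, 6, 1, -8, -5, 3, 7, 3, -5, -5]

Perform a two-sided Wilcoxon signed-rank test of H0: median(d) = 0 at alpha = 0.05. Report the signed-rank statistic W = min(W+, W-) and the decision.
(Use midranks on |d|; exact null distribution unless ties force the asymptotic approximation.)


Step 1: Drop any zero differences (none here) and take |d_i|.
|d| = [7, 7, 5, 6, 1, 8, 5, 3, 7, 3, 5, 5]
Step 2: Midrank |d_i| (ties get averaged ranks).
ranks: |7|->10, |7|->10, |5|->5.5, |6|->8, |1|->1, |8|->12, |5|->5.5, |3|->2.5, |7|->10, |3|->2.5, |5|->5.5, |5|->5.5
Step 3: Attach original signs; sum ranks with positive sign and with negative sign.
W+ = 10 + 5.5 + 8 + 1 + 2.5 + 10 + 2.5 = 39.5
W- = 10 + 12 + 5.5 + 5.5 + 5.5 = 38.5
(Check: W+ + W- = 78 should equal n(n+1)/2 = 78.)
Step 4: Test statistic W = min(W+, W-) = 38.5.
Step 5: Ties in |d|, so use the tie-corrected normal approximation.
        E[W] = n(n+1)/4 = 12*13/4 = 39.
        Tie groups: |d|=3 (t=2), |d|=5 (t=4), |d|=7 (t=3); sum(t^3 - t) = 90.
        Var[W] = n(n+1)(2n+1)/24 - sum(t^3-t)/48 = 3900/24 - 90/48 = 160.625.
        z = (W - E[W]) / sqrt(Var[W]) = (38.5 - 39) / 12.6738 = -0.0395.
        Two-sided p = 2*Phi(z) = 0.968530.
Step 6: alpha = 0.05. fail to reject H0.

W+ = 39.5, W- = 38.5, W = min = 38.5, p = 0.968530, fail to reject H0.


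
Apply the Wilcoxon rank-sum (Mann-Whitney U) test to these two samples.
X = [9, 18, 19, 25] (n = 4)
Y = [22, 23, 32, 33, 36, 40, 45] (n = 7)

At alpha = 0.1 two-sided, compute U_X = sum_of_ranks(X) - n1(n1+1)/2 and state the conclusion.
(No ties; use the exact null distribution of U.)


Step 1: Combine and sort all 11 observations; assign midranks.
sorted (value, group): (9,X), (18,X), (19,X), (22,Y), (23,Y), (25,X), (32,Y), (33,Y), (36,Y), (40,Y), (45,Y)
ranks: 9->1, 18->2, 19->3, 22->4, 23->5, 25->6, 32->7, 33->8, 36->9, 40->10, 45->11
Step 2: Rank sum for X: R1 = 1 + 2 + 3 + 6 = 12.
Step 3: U_X = R1 - n1(n1+1)/2 = 12 - 4*5/2 = 12 - 10 = 2.
       U_Y = n1*n2 - U_X = 28 - 2 = 26.
Step 4: No ties, so the exact null distribution of U (based on enumerating the C(11,4) = 330 equally likely rank assignments) gives the two-sided p-value.
Step 5: p-value = 0.024242; compare to alpha = 0.1. reject H0.

U_X = 2, p = 0.024242, reject H0 at alpha = 0.1.


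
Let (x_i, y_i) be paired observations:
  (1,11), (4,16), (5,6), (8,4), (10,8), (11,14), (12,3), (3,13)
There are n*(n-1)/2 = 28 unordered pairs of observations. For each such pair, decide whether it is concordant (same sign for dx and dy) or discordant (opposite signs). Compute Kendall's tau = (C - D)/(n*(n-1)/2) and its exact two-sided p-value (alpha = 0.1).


Step 1: Enumerate the 28 unordered pairs (i,j) with i<j and classify each by sign(x_j-x_i) * sign(y_j-y_i).
  (1,2):dx=+3,dy=+5->C; (1,3):dx=+4,dy=-5->D; (1,4):dx=+7,dy=-7->D; (1,5):dx=+9,dy=-3->D
  (1,6):dx=+10,dy=+3->C; (1,7):dx=+11,dy=-8->D; (1,8):dx=+2,dy=+2->C; (2,3):dx=+1,dy=-10->D
  (2,4):dx=+4,dy=-12->D; (2,5):dx=+6,dy=-8->D; (2,6):dx=+7,dy=-2->D; (2,7):dx=+8,dy=-13->D
  (2,8):dx=-1,dy=-3->C; (3,4):dx=+3,dy=-2->D; (3,5):dx=+5,dy=+2->C; (3,6):dx=+6,dy=+8->C
  (3,7):dx=+7,dy=-3->D; (3,8):dx=-2,dy=+7->D; (4,5):dx=+2,dy=+4->C; (4,6):dx=+3,dy=+10->C
  (4,7):dx=+4,dy=-1->D; (4,8):dx=-5,dy=+9->D; (5,6):dx=+1,dy=+6->C; (5,7):dx=+2,dy=-5->D
  (5,8):dx=-7,dy=+5->D; (6,7):dx=+1,dy=-11->D; (6,8):dx=-8,dy=-1->C; (7,8):dx=-9,dy=+10->D
Step 2: C = 10, D = 18, total pairs = 28.
Step 3: tau = (C - D)/(n(n-1)/2) = (10 - 18)/28 = -0.285714.
Step 4: Exact two-sided p-value (enumerate n! = 40320 permutations of y under H0): p = 0.398760.
Step 5: alpha = 0.1. fail to reject H0.

tau_b = -0.2857 (C=10, D=18), p = 0.398760, fail to reject H0.


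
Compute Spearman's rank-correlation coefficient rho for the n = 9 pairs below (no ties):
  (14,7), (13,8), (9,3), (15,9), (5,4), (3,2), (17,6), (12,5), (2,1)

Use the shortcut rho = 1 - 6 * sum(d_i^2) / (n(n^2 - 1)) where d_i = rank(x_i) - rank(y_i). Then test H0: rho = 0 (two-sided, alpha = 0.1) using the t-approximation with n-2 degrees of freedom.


Step 1: Rank x and y separately (midranks; no ties here).
rank(x): 14->7, 13->6, 9->4, 15->8, 5->3, 3->2, 17->9, 12->5, 2->1
rank(y): 7->7, 8->8, 3->3, 9->9, 4->4, 2->2, 6->6, 5->5, 1->1
Step 2: d_i = R_x(i) - R_y(i); compute d_i^2.
  (7-7)^2=0, (6-8)^2=4, (4-3)^2=1, (8-9)^2=1, (3-4)^2=1, (2-2)^2=0, (9-6)^2=9, (5-5)^2=0, (1-1)^2=0
sum(d^2) = 16.
Step 3: rho = 1 - 6*16 / (9*(9^2 - 1)) = 1 - 96/720 = 0.866667.
Step 4: Under H0, t = rho * sqrt((n-2)/(1-rho^2)) = 4.5962 ~ t(7).
Step 5: Two-sided p-value from the t-distribution with 7 df = 0.002495.
Step 6: alpha = 0.1. reject H0.

rho = 0.8667, p = 0.002495, reject H0 at alpha = 0.1.


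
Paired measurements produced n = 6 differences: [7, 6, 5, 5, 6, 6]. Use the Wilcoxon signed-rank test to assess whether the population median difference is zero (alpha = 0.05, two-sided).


Step 1: Drop any zero differences (none here) and take |d_i|.
|d| = [7, 6, 5, 5, 6, 6]
Step 2: Midrank |d_i| (ties get averaged ranks).
ranks: |7|->6, |6|->4, |5|->1.5, |5|->1.5, |6|->4, |6|->4
Step 3: Attach original signs; sum ranks with positive sign and with negative sign.
W+ = 6 + 4 + 1.5 + 1.5 + 4 + 4 = 21
W- = 0 = 0
(Check: W+ + W- = 21 should equal n(n+1)/2 = 21.)
Step 4: Test statistic W = min(W+, W-) = 0.
Step 5: Ties in |d|, so use the tie-corrected normal approximation.
        E[W] = n(n+1)/4 = 6*7/4 = 10.5.
        Tie groups: |d|=5 (t=2), |d|=6 (t=3); sum(t^3 - t) = 30.
        Var[W] = n(n+1)(2n+1)/24 - sum(t^3-t)/48 = 546/24 - 30/48 = 22.125.
        z = (W - E[W]) / sqrt(Var[W]) = (0 - 10.5) / 4.7037 = -2.2323.
        Two-sided p = 2*Phi(z) = 0.025597.
Step 6: alpha = 0.05. reject H0.

W+ = 21, W- = 0, W = min = 0, p = 0.025597, reject H0.


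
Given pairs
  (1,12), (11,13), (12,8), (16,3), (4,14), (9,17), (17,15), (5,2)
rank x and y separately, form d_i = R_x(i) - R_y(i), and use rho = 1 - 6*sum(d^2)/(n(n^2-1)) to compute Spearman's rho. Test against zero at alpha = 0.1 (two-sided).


Step 1: Rank x and y separately (midranks; no ties here).
rank(x): 1->1, 11->5, 12->6, 16->7, 4->2, 9->4, 17->8, 5->3
rank(y): 12->4, 13->5, 8->3, 3->2, 14->6, 17->8, 15->7, 2->1
Step 2: d_i = R_x(i) - R_y(i); compute d_i^2.
  (1-4)^2=9, (5-5)^2=0, (6-3)^2=9, (7-2)^2=25, (2-6)^2=16, (4-8)^2=16, (8-7)^2=1, (3-1)^2=4
sum(d^2) = 80.
Step 3: rho = 1 - 6*80 / (8*(8^2 - 1)) = 1 - 480/504 = 0.047619.
Step 4: Under H0, t = rho * sqrt((n-2)/(1-rho^2)) = 0.1168 ~ t(6).
Step 5: Two-sided p-value from the t-distribution with 6 df = 0.910849.
Step 6: alpha = 0.1. fail to reject H0.

rho = 0.0476, p = 0.910849, fail to reject H0 at alpha = 0.1.


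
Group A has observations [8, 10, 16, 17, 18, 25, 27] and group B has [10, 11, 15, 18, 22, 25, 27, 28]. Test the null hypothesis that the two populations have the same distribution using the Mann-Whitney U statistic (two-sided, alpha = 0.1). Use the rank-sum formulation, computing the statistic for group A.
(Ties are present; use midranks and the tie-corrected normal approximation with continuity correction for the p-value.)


Step 1: Combine and sort all 15 observations; assign midranks.
sorted (value, group): (8,X), (10,X), (10,Y), (11,Y), (15,Y), (16,X), (17,X), (18,X), (18,Y), (22,Y), (25,X), (25,Y), (27,X), (27,Y), (28,Y)
ranks: 8->1, 10->2.5, 10->2.5, 11->4, 15->5, 16->6, 17->7, 18->8.5, 18->8.5, 22->10, 25->11.5, 25->11.5, 27->13.5, 27->13.5, 28->15
Step 2: Rank sum for X: R1 = 1 + 2.5 + 6 + 7 + 8.5 + 11.5 + 13.5 = 50.
Step 3: U_X = R1 - n1(n1+1)/2 = 50 - 7*8/2 = 50 - 28 = 22.
       U_Y = n1*n2 - U_X = 56 - 22 = 34.
Step 4: Ties are present, so use the tie-corrected normal approximation (with continuity correction) for the p-value.
Step 5: p-value = 0.522962; compare to alpha = 0.1. fail to reject H0.

U_X = 22, p = 0.522962, fail to reject H0 at alpha = 0.1.


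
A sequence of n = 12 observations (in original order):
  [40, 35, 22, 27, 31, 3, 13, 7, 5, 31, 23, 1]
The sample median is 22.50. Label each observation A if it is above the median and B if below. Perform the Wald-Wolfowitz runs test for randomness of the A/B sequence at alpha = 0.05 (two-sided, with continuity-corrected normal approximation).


Step 1: Compute median = 22.50; label A = above, B = below.
Labels in order: AABAABBBBAAB  (n_A = 6, n_B = 6)
Step 2: Count runs R = 6.
Step 3: Under H0 (random ordering), E[R] = 2*n_A*n_B/(n_A+n_B) + 1 = 2*6*6/12 + 1 = 7.0000.
        Var[R] = 2*n_A*n_B*(2*n_A*n_B - n_A - n_B) / ((n_A+n_B)^2 * (n_A+n_B-1)) = 4320/1584 = 2.7273.
        SD[R] = 1.6514.
Step 4: Continuity-corrected z = (R + 0.5 - E[R]) / SD[R] = (6 + 0.5 - 7.0000) / 1.6514 = -0.3028.
Step 5: Two-sided p-value via normal approximation = 2*(1 - Phi(|z|)) = 0.762069.
Step 6: alpha = 0.05. fail to reject H0.

R = 6, z = -0.3028, p = 0.762069, fail to reject H0.


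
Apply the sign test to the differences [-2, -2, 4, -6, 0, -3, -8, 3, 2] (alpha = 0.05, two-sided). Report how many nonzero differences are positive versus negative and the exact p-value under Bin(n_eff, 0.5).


Step 1: Discard zero differences. Original n = 9; n_eff = number of nonzero differences = 8.
Nonzero differences (with sign): -2, -2, +4, -6, -3, -8, +3, +2
Step 2: Count signs: positive = 3, negative = 5.
Step 3: Under H0: P(positive) = 0.5, so the number of positives S ~ Bin(8, 0.5).
Step 4: Two-sided exact p-value = sum of Bin(8,0.5) probabilities at or below the observed probability = 0.726562.
Step 5: alpha = 0.05. fail to reject H0.

n_eff = 8, pos = 3, neg = 5, p = 0.726562, fail to reject H0.


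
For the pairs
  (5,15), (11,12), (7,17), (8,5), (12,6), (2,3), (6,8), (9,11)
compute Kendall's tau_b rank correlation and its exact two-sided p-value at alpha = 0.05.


Step 1: Enumerate the 28 unordered pairs (i,j) with i<j and classify each by sign(x_j-x_i) * sign(y_j-y_i).
  (1,2):dx=+6,dy=-3->D; (1,3):dx=+2,dy=+2->C; (1,4):dx=+3,dy=-10->D; (1,5):dx=+7,dy=-9->D
  (1,6):dx=-3,dy=-12->C; (1,7):dx=+1,dy=-7->D; (1,8):dx=+4,dy=-4->D; (2,3):dx=-4,dy=+5->D
  (2,4):dx=-3,dy=-7->C; (2,5):dx=+1,dy=-6->D; (2,6):dx=-9,dy=-9->C; (2,7):dx=-5,dy=-4->C
  (2,8):dx=-2,dy=-1->C; (3,4):dx=+1,dy=-12->D; (3,5):dx=+5,dy=-11->D; (3,6):dx=-5,dy=-14->C
  (3,7):dx=-1,dy=-9->C; (3,8):dx=+2,dy=-6->D; (4,5):dx=+4,dy=+1->C; (4,6):dx=-6,dy=-2->C
  (4,7):dx=-2,dy=+3->D; (4,8):dx=+1,dy=+6->C; (5,6):dx=-10,dy=-3->C; (5,7):dx=-6,dy=+2->D
  (5,8):dx=-3,dy=+5->D; (6,7):dx=+4,dy=+5->C; (6,8):dx=+7,dy=+8->C; (7,8):dx=+3,dy=+3->C
Step 2: C = 15, D = 13, total pairs = 28.
Step 3: tau = (C - D)/(n(n-1)/2) = (15 - 13)/28 = 0.071429.
Step 4: Exact two-sided p-value (enumerate n! = 40320 permutations of y under H0): p = 0.904861.
Step 5: alpha = 0.05. fail to reject H0.

tau_b = 0.0714 (C=15, D=13), p = 0.904861, fail to reject H0.


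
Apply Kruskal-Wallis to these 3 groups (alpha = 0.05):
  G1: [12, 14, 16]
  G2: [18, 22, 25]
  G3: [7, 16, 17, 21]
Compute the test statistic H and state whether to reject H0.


Step 1: Combine all N = 10 observations and assign midranks.
sorted (value, group, rank): (7,G3,1), (12,G1,2), (14,G1,3), (16,G1,4.5), (16,G3,4.5), (17,G3,6), (18,G2,7), (21,G3,8), (22,G2,9), (25,G2,10)
Step 2: Sum ranks within each group.
R_1 = 9.5 (n_1 = 3)
R_2 = 26 (n_2 = 3)
R_3 = 19.5 (n_3 = 4)
Step 3: H = 12/(N(N+1)) * sum(R_i^2/n_i) - 3(N+1)
     = 12/(10*11) * (9.5^2/3 + 26^2/3 + 19.5^2/4) - 3*11
     = 0.109091 * 350.479 - 33
     = 5.234091.
Step 4: Ties present; correction factor C = 1 - 6/(10^3 - 10) = 0.993939. Corrected H = 5.234091 / 0.993939 = 5.266006.
Step 5: Under H0, H ~ chi^2(2); p-value = 0.071862.
Step 6: alpha = 0.05. fail to reject H0.

H = 5.2660, df = 2, p = 0.071862, fail to reject H0.


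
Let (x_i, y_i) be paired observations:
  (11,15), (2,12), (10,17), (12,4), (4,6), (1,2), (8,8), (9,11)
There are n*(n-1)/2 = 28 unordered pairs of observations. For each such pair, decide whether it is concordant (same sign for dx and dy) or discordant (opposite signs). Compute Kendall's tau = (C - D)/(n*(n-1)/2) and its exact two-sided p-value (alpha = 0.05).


Step 1: Enumerate the 28 unordered pairs (i,j) with i<j and classify each by sign(x_j-x_i) * sign(y_j-y_i).
  (1,2):dx=-9,dy=-3->C; (1,3):dx=-1,dy=+2->D; (1,4):dx=+1,dy=-11->D; (1,5):dx=-7,dy=-9->C
  (1,6):dx=-10,dy=-13->C; (1,7):dx=-3,dy=-7->C; (1,8):dx=-2,dy=-4->C; (2,3):dx=+8,dy=+5->C
  (2,4):dx=+10,dy=-8->D; (2,5):dx=+2,dy=-6->D; (2,6):dx=-1,dy=-10->C; (2,7):dx=+6,dy=-4->D
  (2,8):dx=+7,dy=-1->D; (3,4):dx=+2,dy=-13->D; (3,5):dx=-6,dy=-11->C; (3,6):dx=-9,dy=-15->C
  (3,7):dx=-2,dy=-9->C; (3,8):dx=-1,dy=-6->C; (4,5):dx=-8,dy=+2->D; (4,6):dx=-11,dy=-2->C
  (4,7):dx=-4,dy=+4->D; (4,8):dx=-3,dy=+7->D; (5,6):dx=-3,dy=-4->C; (5,7):dx=+4,dy=+2->C
  (5,8):dx=+5,dy=+5->C; (6,7):dx=+7,dy=+6->C; (6,8):dx=+8,dy=+9->C; (7,8):dx=+1,dy=+3->C
Step 2: C = 18, D = 10, total pairs = 28.
Step 3: tau = (C - D)/(n(n-1)/2) = (18 - 10)/28 = 0.285714.
Step 4: Exact two-sided p-value (enumerate n! = 40320 permutations of y under H0): p = 0.398760.
Step 5: alpha = 0.05. fail to reject H0.

tau_b = 0.2857 (C=18, D=10), p = 0.398760, fail to reject H0.


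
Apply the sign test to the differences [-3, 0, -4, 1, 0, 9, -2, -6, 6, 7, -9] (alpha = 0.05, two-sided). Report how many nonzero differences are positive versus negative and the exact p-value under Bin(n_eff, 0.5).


Step 1: Discard zero differences. Original n = 11; n_eff = number of nonzero differences = 9.
Nonzero differences (with sign): -3, -4, +1, +9, -2, -6, +6, +7, -9
Step 2: Count signs: positive = 4, negative = 5.
Step 3: Under H0: P(positive) = 0.5, so the number of positives S ~ Bin(9, 0.5).
Step 4: Two-sided exact p-value = sum of Bin(9,0.5) probabilities at or below the observed probability = 1.000000.
Step 5: alpha = 0.05. fail to reject H0.

n_eff = 9, pos = 4, neg = 5, p = 1.000000, fail to reject H0.


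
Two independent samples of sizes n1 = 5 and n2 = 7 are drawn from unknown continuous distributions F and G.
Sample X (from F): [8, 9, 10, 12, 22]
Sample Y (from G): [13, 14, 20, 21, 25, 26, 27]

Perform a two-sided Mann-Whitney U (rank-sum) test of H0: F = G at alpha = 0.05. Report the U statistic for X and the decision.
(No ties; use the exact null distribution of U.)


Step 1: Combine and sort all 12 observations; assign midranks.
sorted (value, group): (8,X), (9,X), (10,X), (12,X), (13,Y), (14,Y), (20,Y), (21,Y), (22,X), (25,Y), (26,Y), (27,Y)
ranks: 8->1, 9->2, 10->3, 12->4, 13->5, 14->6, 20->7, 21->8, 22->9, 25->10, 26->11, 27->12
Step 2: Rank sum for X: R1 = 1 + 2 + 3 + 4 + 9 = 19.
Step 3: U_X = R1 - n1(n1+1)/2 = 19 - 5*6/2 = 19 - 15 = 4.
       U_Y = n1*n2 - U_X = 35 - 4 = 31.
Step 4: No ties, so the exact null distribution of U (based on enumerating the C(12,5) = 792 equally likely rank assignments) gives the two-sided p-value.
Step 5: p-value = 0.030303; compare to alpha = 0.05. reject H0.

U_X = 4, p = 0.030303, reject H0 at alpha = 0.05.


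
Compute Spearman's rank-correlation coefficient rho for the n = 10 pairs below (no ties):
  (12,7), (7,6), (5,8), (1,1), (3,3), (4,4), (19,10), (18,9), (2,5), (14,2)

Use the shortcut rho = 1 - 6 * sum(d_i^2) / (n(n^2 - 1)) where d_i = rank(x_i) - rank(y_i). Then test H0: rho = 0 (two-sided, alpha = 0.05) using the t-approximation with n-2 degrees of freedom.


Step 1: Rank x and y separately (midranks; no ties here).
rank(x): 12->7, 7->6, 5->5, 1->1, 3->3, 4->4, 19->10, 18->9, 2->2, 14->8
rank(y): 7->7, 6->6, 8->8, 1->1, 3->3, 4->4, 10->10, 9->9, 5->5, 2->2
Step 2: d_i = R_x(i) - R_y(i); compute d_i^2.
  (7-7)^2=0, (6-6)^2=0, (5-8)^2=9, (1-1)^2=0, (3-3)^2=0, (4-4)^2=0, (10-10)^2=0, (9-9)^2=0, (2-5)^2=9, (8-2)^2=36
sum(d^2) = 54.
Step 3: rho = 1 - 6*54 / (10*(10^2 - 1)) = 1 - 324/990 = 0.672727.
Step 4: Under H0, t = rho * sqrt((n-2)/(1-rho^2)) = 2.5717 ~ t(8).
Step 5: Two-sided p-value from the t-distribution with 8 df = 0.033041.
Step 6: alpha = 0.05. reject H0.

rho = 0.6727, p = 0.033041, reject H0 at alpha = 0.05.


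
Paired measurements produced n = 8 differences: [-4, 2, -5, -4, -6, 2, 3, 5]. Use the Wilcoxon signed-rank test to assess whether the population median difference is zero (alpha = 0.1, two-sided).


Step 1: Drop any zero differences (none here) and take |d_i|.
|d| = [4, 2, 5, 4, 6, 2, 3, 5]
Step 2: Midrank |d_i| (ties get averaged ranks).
ranks: |4|->4.5, |2|->1.5, |5|->6.5, |4|->4.5, |6|->8, |2|->1.5, |3|->3, |5|->6.5
Step 3: Attach original signs; sum ranks with positive sign and with negative sign.
W+ = 1.5 + 1.5 + 3 + 6.5 = 12.5
W- = 4.5 + 6.5 + 4.5 + 8 = 23.5
(Check: W+ + W- = 36 should equal n(n+1)/2 = 36.)
Step 4: Test statistic W = min(W+, W-) = 12.5.
Step 5: Ties in |d|, so use the tie-corrected normal approximation.
        E[W] = n(n+1)/4 = 8*9/4 = 18.
        Tie groups: |d|=2 (t=2), |d|=4 (t=2), |d|=5 (t=2); sum(t^3 - t) = 18.
        Var[W] = n(n+1)(2n+1)/24 - sum(t^3-t)/48 = 1224/24 - 18/48 = 50.625.
        z = (W - E[W]) / sqrt(Var[W]) = (12.5 - 18) / 7.1151 = -0.7730.
        Two-sided p = 2*Phi(z) = 0.439522.
Step 6: alpha = 0.1. fail to reject H0.

W+ = 12.5, W- = 23.5, W = min = 12.5, p = 0.439522, fail to reject H0.


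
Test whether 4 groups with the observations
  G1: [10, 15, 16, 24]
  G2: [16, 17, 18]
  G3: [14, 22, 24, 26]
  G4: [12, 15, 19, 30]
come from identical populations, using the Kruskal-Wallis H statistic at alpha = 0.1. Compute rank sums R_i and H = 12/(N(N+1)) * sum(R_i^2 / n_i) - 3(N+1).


Step 1: Combine all N = 15 observations and assign midranks.
sorted (value, group, rank): (10,G1,1), (12,G4,2), (14,G3,3), (15,G1,4.5), (15,G4,4.5), (16,G1,6.5), (16,G2,6.5), (17,G2,8), (18,G2,9), (19,G4,10), (22,G3,11), (24,G1,12.5), (24,G3,12.5), (26,G3,14), (30,G4,15)
Step 2: Sum ranks within each group.
R_1 = 24.5 (n_1 = 4)
R_2 = 23.5 (n_2 = 3)
R_3 = 40.5 (n_3 = 4)
R_4 = 31.5 (n_4 = 4)
Step 3: H = 12/(N(N+1)) * sum(R_i^2/n_i) - 3(N+1)
     = 12/(15*16) * (24.5^2/4 + 23.5^2/3 + 40.5^2/4 + 31.5^2/4) - 3*16
     = 0.050000 * 992.271 - 48
     = 1.613542.
Step 4: Ties present; correction factor C = 1 - 18/(15^3 - 15) = 0.994643. Corrected H = 1.613542 / 0.994643 = 1.622232.
Step 5: Under H0, H ~ chi^2(3); p-value = 0.654359.
Step 6: alpha = 0.1. fail to reject H0.

H = 1.6222, df = 3, p = 0.654359, fail to reject H0.


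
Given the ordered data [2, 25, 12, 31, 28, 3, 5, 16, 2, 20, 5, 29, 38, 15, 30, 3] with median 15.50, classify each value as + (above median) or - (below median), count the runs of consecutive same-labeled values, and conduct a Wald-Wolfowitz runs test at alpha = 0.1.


Step 1: Compute median = 15.50; label A = above, B = below.
Labels in order: BABAABBABABAABAB  (n_A = 8, n_B = 8)
Step 2: Count runs R = 13.
Step 3: Under H0 (random ordering), E[R] = 2*n_A*n_B/(n_A+n_B) + 1 = 2*8*8/16 + 1 = 9.0000.
        Var[R] = 2*n_A*n_B*(2*n_A*n_B - n_A - n_B) / ((n_A+n_B)^2 * (n_A+n_B-1)) = 14336/3840 = 3.7333.
        SD[R] = 1.9322.
Step 4: Continuity-corrected z = (R - 0.5 - E[R]) / SD[R] = (13 - 0.5 - 9.0000) / 1.9322 = 1.8114.
Step 5: Two-sided p-value via normal approximation = 2*(1 - Phi(|z|)) = 0.070076.
Step 6: alpha = 0.1. reject H0.

R = 13, z = 1.8114, p = 0.070076, reject H0.


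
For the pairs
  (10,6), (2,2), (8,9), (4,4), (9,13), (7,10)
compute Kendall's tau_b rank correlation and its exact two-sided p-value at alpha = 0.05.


Step 1: Enumerate the 15 unordered pairs (i,j) with i<j and classify each by sign(x_j-x_i) * sign(y_j-y_i).
  (1,2):dx=-8,dy=-4->C; (1,3):dx=-2,dy=+3->D; (1,4):dx=-6,dy=-2->C; (1,5):dx=-1,dy=+7->D
  (1,6):dx=-3,dy=+4->D; (2,3):dx=+6,dy=+7->C; (2,4):dx=+2,dy=+2->C; (2,5):dx=+7,dy=+11->C
  (2,6):dx=+5,dy=+8->C; (3,4):dx=-4,dy=-5->C; (3,5):dx=+1,dy=+4->C; (3,6):dx=-1,dy=+1->D
  (4,5):dx=+5,dy=+9->C; (4,6):dx=+3,dy=+6->C; (5,6):dx=-2,dy=-3->C
Step 2: C = 11, D = 4, total pairs = 15.
Step 3: tau = (C - D)/(n(n-1)/2) = (11 - 4)/15 = 0.466667.
Step 4: Exact two-sided p-value (enumerate n! = 720 permutations of y under H0): p = 0.272222.
Step 5: alpha = 0.05. fail to reject H0.

tau_b = 0.4667 (C=11, D=4), p = 0.272222, fail to reject H0.


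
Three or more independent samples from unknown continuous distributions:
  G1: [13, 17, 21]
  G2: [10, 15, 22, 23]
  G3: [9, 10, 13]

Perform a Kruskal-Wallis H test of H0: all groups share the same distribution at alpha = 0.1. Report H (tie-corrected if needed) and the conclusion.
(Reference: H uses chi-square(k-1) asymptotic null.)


Step 1: Combine all N = 10 observations and assign midranks.
sorted (value, group, rank): (9,G3,1), (10,G2,2.5), (10,G3,2.5), (13,G1,4.5), (13,G3,4.5), (15,G2,6), (17,G1,7), (21,G1,8), (22,G2,9), (23,G2,10)
Step 2: Sum ranks within each group.
R_1 = 19.5 (n_1 = 3)
R_2 = 27.5 (n_2 = 4)
R_3 = 8 (n_3 = 3)
Step 3: H = 12/(N(N+1)) * sum(R_i^2/n_i) - 3(N+1)
     = 12/(10*11) * (19.5^2/3 + 27.5^2/4 + 8^2/3) - 3*11
     = 0.109091 * 337.146 - 33
     = 3.779545.
Step 4: Ties present; correction factor C = 1 - 12/(10^3 - 10) = 0.987879. Corrected H = 3.779545 / 0.987879 = 3.825920.
Step 5: Under H0, H ~ chi^2(2); p-value = 0.147643.
Step 6: alpha = 0.1. fail to reject H0.

H = 3.8259, df = 2, p = 0.147643, fail to reject H0.


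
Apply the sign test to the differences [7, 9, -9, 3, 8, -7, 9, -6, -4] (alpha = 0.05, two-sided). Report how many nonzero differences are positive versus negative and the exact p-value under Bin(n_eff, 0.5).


Step 1: Discard zero differences. Original n = 9; n_eff = number of nonzero differences = 9.
Nonzero differences (with sign): +7, +9, -9, +3, +8, -7, +9, -6, -4
Step 2: Count signs: positive = 5, negative = 4.
Step 3: Under H0: P(positive) = 0.5, so the number of positives S ~ Bin(9, 0.5).
Step 4: Two-sided exact p-value = sum of Bin(9,0.5) probabilities at or below the observed probability = 1.000000.
Step 5: alpha = 0.05. fail to reject H0.

n_eff = 9, pos = 5, neg = 4, p = 1.000000, fail to reject H0.


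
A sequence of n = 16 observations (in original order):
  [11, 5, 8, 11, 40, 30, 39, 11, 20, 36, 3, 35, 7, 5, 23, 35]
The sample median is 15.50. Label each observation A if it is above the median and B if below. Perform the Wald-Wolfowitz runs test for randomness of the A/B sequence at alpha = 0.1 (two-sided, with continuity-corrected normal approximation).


Step 1: Compute median = 15.50; label A = above, B = below.
Labels in order: BBBBAAABAABABBAA  (n_A = 8, n_B = 8)
Step 2: Count runs R = 8.
Step 3: Under H0 (random ordering), E[R] = 2*n_A*n_B/(n_A+n_B) + 1 = 2*8*8/16 + 1 = 9.0000.
        Var[R] = 2*n_A*n_B*(2*n_A*n_B - n_A - n_B) / ((n_A+n_B)^2 * (n_A+n_B-1)) = 14336/3840 = 3.7333.
        SD[R] = 1.9322.
Step 4: Continuity-corrected z = (R + 0.5 - E[R]) / SD[R] = (8 + 0.5 - 9.0000) / 1.9322 = -0.2588.
Step 5: Two-sided p-value via normal approximation = 2*(1 - Phi(|z|)) = 0.795809.
Step 6: alpha = 0.1. fail to reject H0.

R = 8, z = -0.2588, p = 0.795809, fail to reject H0.


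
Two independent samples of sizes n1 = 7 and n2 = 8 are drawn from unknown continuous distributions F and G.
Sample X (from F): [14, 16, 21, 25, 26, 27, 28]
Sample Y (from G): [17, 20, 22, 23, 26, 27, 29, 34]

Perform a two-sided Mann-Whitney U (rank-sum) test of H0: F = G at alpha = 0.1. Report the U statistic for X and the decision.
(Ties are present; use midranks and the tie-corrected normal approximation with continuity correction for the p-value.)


Step 1: Combine and sort all 15 observations; assign midranks.
sorted (value, group): (14,X), (16,X), (17,Y), (20,Y), (21,X), (22,Y), (23,Y), (25,X), (26,X), (26,Y), (27,X), (27,Y), (28,X), (29,Y), (34,Y)
ranks: 14->1, 16->2, 17->3, 20->4, 21->5, 22->6, 23->7, 25->8, 26->9.5, 26->9.5, 27->11.5, 27->11.5, 28->13, 29->14, 34->15
Step 2: Rank sum for X: R1 = 1 + 2 + 5 + 8 + 9.5 + 11.5 + 13 = 50.
Step 3: U_X = R1 - n1(n1+1)/2 = 50 - 7*8/2 = 50 - 28 = 22.
       U_Y = n1*n2 - U_X = 56 - 22 = 34.
Step 4: Ties are present, so use the tie-corrected normal approximation (with continuity correction) for the p-value.
Step 5: p-value = 0.523707; compare to alpha = 0.1. fail to reject H0.

U_X = 22, p = 0.523707, fail to reject H0 at alpha = 0.1.


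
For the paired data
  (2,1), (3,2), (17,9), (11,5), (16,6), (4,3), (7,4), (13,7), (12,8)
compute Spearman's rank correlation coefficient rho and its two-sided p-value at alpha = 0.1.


Step 1: Rank x and y separately (midranks; no ties here).
rank(x): 2->1, 3->2, 17->9, 11->5, 16->8, 4->3, 7->4, 13->7, 12->6
rank(y): 1->1, 2->2, 9->9, 5->5, 6->6, 3->3, 4->4, 7->7, 8->8
Step 2: d_i = R_x(i) - R_y(i); compute d_i^2.
  (1-1)^2=0, (2-2)^2=0, (9-9)^2=0, (5-5)^2=0, (8-6)^2=4, (3-3)^2=0, (4-4)^2=0, (7-7)^2=0, (6-8)^2=4
sum(d^2) = 8.
Step 3: rho = 1 - 6*8 / (9*(9^2 - 1)) = 1 - 48/720 = 0.933333.
Step 4: Under H0, t = rho * sqrt((n-2)/(1-rho^2)) = 6.8783 ~ t(7).
Step 5: Two-sided p-value from the t-distribution with 7 df = 0.000236.
Step 6: alpha = 0.1. reject H0.

rho = 0.9333, p = 0.000236, reject H0 at alpha = 0.1.


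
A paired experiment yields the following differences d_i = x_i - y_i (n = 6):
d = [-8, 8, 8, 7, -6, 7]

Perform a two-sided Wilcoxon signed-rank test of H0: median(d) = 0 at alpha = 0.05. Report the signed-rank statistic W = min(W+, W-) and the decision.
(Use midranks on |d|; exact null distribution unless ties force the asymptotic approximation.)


Step 1: Drop any zero differences (none here) and take |d_i|.
|d| = [8, 8, 8, 7, 6, 7]
Step 2: Midrank |d_i| (ties get averaged ranks).
ranks: |8|->5, |8|->5, |8|->5, |7|->2.5, |6|->1, |7|->2.5
Step 3: Attach original signs; sum ranks with positive sign and with negative sign.
W+ = 5 + 5 + 2.5 + 2.5 = 15
W- = 5 + 1 = 6
(Check: W+ + W- = 21 should equal n(n+1)/2 = 21.)
Step 4: Test statistic W = min(W+, W-) = 6.
Step 5: Ties in |d|, so use the tie-corrected normal approximation.
        E[W] = n(n+1)/4 = 6*7/4 = 10.5.
        Tie groups: |d|=7 (t=2), |d|=8 (t=3); sum(t^3 - t) = 30.
        Var[W] = n(n+1)(2n+1)/24 - sum(t^3-t)/48 = 546/24 - 30/48 = 22.125.
        z = (W - E[W]) / sqrt(Var[W]) = (6 - 10.5) / 4.7037 = -0.9567.
        Two-sided p = 2*Phi(z) = 0.338724.
Step 6: alpha = 0.05. fail to reject H0.

W+ = 15, W- = 6, W = min = 6, p = 0.338724, fail to reject H0.


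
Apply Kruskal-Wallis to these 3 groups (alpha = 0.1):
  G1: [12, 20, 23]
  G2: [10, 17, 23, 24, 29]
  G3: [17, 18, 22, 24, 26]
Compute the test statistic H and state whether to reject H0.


Step 1: Combine all N = 13 observations and assign midranks.
sorted (value, group, rank): (10,G2,1), (12,G1,2), (17,G2,3.5), (17,G3,3.5), (18,G3,5), (20,G1,6), (22,G3,7), (23,G1,8.5), (23,G2,8.5), (24,G2,10.5), (24,G3,10.5), (26,G3,12), (29,G2,13)
Step 2: Sum ranks within each group.
R_1 = 16.5 (n_1 = 3)
R_2 = 36.5 (n_2 = 5)
R_3 = 38 (n_3 = 5)
Step 3: H = 12/(N(N+1)) * sum(R_i^2/n_i) - 3(N+1)
     = 12/(13*14) * (16.5^2/3 + 36.5^2/5 + 38^2/5) - 3*14
     = 0.065934 * 646 - 42
     = 0.593407.
Step 4: Ties present; correction factor C = 1 - 18/(13^3 - 13) = 0.991758. Corrected H = 0.593407 / 0.991758 = 0.598338.
Step 5: Under H0, H ~ chi^2(2); p-value = 0.741434.
Step 6: alpha = 0.1. fail to reject H0.

H = 0.5983, df = 2, p = 0.741434, fail to reject H0.


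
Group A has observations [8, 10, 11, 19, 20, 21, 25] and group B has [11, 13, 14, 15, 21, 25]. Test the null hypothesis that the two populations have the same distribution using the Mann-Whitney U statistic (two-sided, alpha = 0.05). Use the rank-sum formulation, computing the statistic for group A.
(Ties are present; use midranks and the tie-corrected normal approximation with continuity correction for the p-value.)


Step 1: Combine and sort all 13 observations; assign midranks.
sorted (value, group): (8,X), (10,X), (11,X), (11,Y), (13,Y), (14,Y), (15,Y), (19,X), (20,X), (21,X), (21,Y), (25,X), (25,Y)
ranks: 8->1, 10->2, 11->3.5, 11->3.5, 13->5, 14->6, 15->7, 19->8, 20->9, 21->10.5, 21->10.5, 25->12.5, 25->12.5
Step 2: Rank sum for X: R1 = 1 + 2 + 3.5 + 8 + 9 + 10.5 + 12.5 = 46.5.
Step 3: U_X = R1 - n1(n1+1)/2 = 46.5 - 7*8/2 = 46.5 - 28 = 18.5.
       U_Y = n1*n2 - U_X = 42 - 18.5 = 23.5.
Step 4: Ties are present, so use the tie-corrected normal approximation (with continuity correction) for the p-value.
Step 5: p-value = 0.774190; compare to alpha = 0.05. fail to reject H0.

U_X = 18.5, p = 0.774190, fail to reject H0 at alpha = 0.05.


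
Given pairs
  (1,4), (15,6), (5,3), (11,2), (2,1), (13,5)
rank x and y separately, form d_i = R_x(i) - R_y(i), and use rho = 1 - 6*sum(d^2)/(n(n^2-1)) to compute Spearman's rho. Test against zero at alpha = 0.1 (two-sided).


Step 1: Rank x and y separately (midranks; no ties here).
rank(x): 1->1, 15->6, 5->3, 11->4, 2->2, 13->5
rank(y): 4->4, 6->6, 3->3, 2->2, 1->1, 5->5
Step 2: d_i = R_x(i) - R_y(i); compute d_i^2.
  (1-4)^2=9, (6-6)^2=0, (3-3)^2=0, (4-2)^2=4, (2-1)^2=1, (5-5)^2=0
sum(d^2) = 14.
Step 3: rho = 1 - 6*14 / (6*(6^2 - 1)) = 1 - 84/210 = 0.600000.
Step 4: Under H0, t = rho * sqrt((n-2)/(1-rho^2)) = 1.5000 ~ t(4).
Step 5: Two-sided p-value from the t-distribution with 4 df = 0.208000.
Step 6: alpha = 0.1. fail to reject H0.

rho = 0.6000, p = 0.208000, fail to reject H0 at alpha = 0.1.


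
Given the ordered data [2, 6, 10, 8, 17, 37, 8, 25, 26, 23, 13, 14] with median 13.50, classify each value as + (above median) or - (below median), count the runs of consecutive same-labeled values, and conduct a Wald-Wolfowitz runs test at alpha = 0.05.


Step 1: Compute median = 13.50; label A = above, B = below.
Labels in order: BBBBAABAAABA  (n_A = 6, n_B = 6)
Step 2: Count runs R = 6.
Step 3: Under H0 (random ordering), E[R] = 2*n_A*n_B/(n_A+n_B) + 1 = 2*6*6/12 + 1 = 7.0000.
        Var[R] = 2*n_A*n_B*(2*n_A*n_B - n_A - n_B) / ((n_A+n_B)^2 * (n_A+n_B-1)) = 4320/1584 = 2.7273.
        SD[R] = 1.6514.
Step 4: Continuity-corrected z = (R + 0.5 - E[R]) / SD[R] = (6 + 0.5 - 7.0000) / 1.6514 = -0.3028.
Step 5: Two-sided p-value via normal approximation = 2*(1 - Phi(|z|)) = 0.762069.
Step 6: alpha = 0.05. fail to reject H0.

R = 6, z = -0.3028, p = 0.762069, fail to reject H0.
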